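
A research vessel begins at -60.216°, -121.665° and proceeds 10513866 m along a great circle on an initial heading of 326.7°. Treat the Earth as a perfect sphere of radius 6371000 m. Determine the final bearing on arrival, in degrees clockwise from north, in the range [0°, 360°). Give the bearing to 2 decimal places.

Angular distance δ = d/R = 10513866 / 6371000 = 1.650269 rad.
Converting: φ₁ = -1.050967 rad, θ = 5.701991 rad.
sin φ₂ = sin φ₁ cos δ + cos φ₁ sin δ cos θ = (-0.867904)(-0.079389) + (0.496732)(0.996844)(0.835807) = 0.482764
φ₂ = asin(0.482764) = 0.503808 rad = 28.866°.
Then Δλ = atan2(-0.271856, 0.339603) = -0.675052 rad, from sin θ sin δ cos φ₁ over cos δ − sin φ₁ sin φ₂.
Hence λ₂ = -121.665° + -38.678° = -160.343°.
The forward bearing on arrival equals the back-azimuth from the destination plus 180°.
Back-azimuth from P₂ (28.87°, -160.34°) to P₁ (-60.22°, -121.67°), with Δλ' = λ₁ − λ₂ = 38.68°: atan2( sin Δλ' cos φ₁ , cos φ₂ sin φ₁ − sin φ₂ cos φ₁ cos Δλ' ) = 161.86°.
Final bearing = (161.86° + 180°) mod 360° = 341.86°.

final bearing 341.86°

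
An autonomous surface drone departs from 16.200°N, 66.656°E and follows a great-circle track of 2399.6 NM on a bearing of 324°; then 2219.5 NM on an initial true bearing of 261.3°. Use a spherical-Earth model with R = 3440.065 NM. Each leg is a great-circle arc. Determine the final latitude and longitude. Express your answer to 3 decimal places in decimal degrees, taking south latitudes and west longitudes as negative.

latitude 30.382°, longitude -9.472°

Apply the spherical direct solution leg by leg, carrying full precision between legs.
Leg 1: from (16.200°, 66.656°), δ = 2399.6/3440.065 = 0.697545 rad, θ = 324° → φ = 45.468°, λ = 34.084°.
Leg 2: from (45.468°, 34.084°), δ = 2219.5/3440.065 = 0.645191 rad, θ = 261.3° → φ = 30.382°, λ = -9.472°.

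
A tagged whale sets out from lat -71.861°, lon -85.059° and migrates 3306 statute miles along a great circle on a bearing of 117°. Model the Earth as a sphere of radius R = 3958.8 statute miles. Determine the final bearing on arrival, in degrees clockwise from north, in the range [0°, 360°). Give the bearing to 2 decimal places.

The arc subtends δ = 3306/3958.8 = 0.835102 rad at the centre.
Start latitude φ₁ = -1.254211 rad; initial bearing θ = 2.042035 rad.
Applying the spherical law of cosines for sides, sin φ₂ = sin φ₁ cos δ + cos φ₁ sin δ cos θ = -0.742534, so φ₂ = -47.948°.
Then Δλ = atan2(0.205648, -0.034531) = 1.737157 rad, from sin θ sin δ cos φ₁ over cos δ − sin φ₁ sin φ₂.
Hence λ₂ = -85.059° + 99.532° = 14.473°.
The forward bearing on arrival equals the back-azimuth from the destination plus 180°.
Back-azimuth from P₂ (-47.95°, 14.47°) to P₁ (-71.86°, -85.06°), with Δλ' = λ₁ − λ₂ = -99.53°: atan2( sin Δλ' cos φ₁ , cos φ₂ sin φ₁ − sin φ₂ cos φ₁ cos Δλ' ) = 204.46°.
Final bearing = (204.46° + 180°) mod 360° = 24.46°.

final bearing 24.46°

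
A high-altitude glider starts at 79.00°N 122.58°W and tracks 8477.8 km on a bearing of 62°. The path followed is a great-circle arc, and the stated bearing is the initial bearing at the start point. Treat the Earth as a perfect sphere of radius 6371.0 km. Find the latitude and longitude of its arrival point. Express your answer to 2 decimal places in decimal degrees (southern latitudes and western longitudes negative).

latitude 18.69°, longitude -7.45°

Angular distance δ = d/R = 8477.8 / 6371 = 1.330686 rad.
Converting: φ₁ = 1.378810 rad, θ = 1.082104 rad.
Applying the spherical law of cosines for sides, sin φ₂ = sin φ₁ cos δ + cos φ₁ sin δ cos θ = 0.320450, so φ₂ = 18.69°.
For the longitude increment, Δλ = atan2( sin θ sin δ cos φ₁, cos δ − sin φ₁ sin φ₂ ) = atan2(0.163641, -0.076753) = 115.13°.
λ₂ = -122.58° + 115.13° = -7.45°.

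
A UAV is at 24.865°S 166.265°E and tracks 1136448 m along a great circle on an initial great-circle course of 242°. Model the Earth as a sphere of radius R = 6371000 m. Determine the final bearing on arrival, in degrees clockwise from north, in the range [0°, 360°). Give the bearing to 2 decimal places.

Angular distance δ = d/R = 1136448 / 6371000 = 0.178378 rad.
Start latitude φ₁ = -0.433976 rad; initial bearing θ = 4.223697 rad.
sin φ₂ = sin φ₁ cos δ + cos φ₁ sin δ cos θ = (-0.420482)(0.984133) + (0.907301)(0.177434)(-0.469472) = -0.489388
φ₂ = asin(-0.489388) = -0.511388 rad = -29.300°.
Δλ = atan2( sin θ sin δ cos φ₁ , cos δ − sin φ₁ sin φ₂ ) = atan2(-0.142142, 0.778354) = -0.180628 rad = -10.349°.
Hence λ₂ = 166.265° + -10.349° = 155.916°.
The forward bearing on arrival equals the back-azimuth from the destination plus 180°.
Back-azimuth from P₂ (-29.30°, 155.92°) to P₁ (-24.86°, 166.26°), with Δλ' = λ₁ − λ₂ = 10.35°: atan2( sin Δλ' cos φ₁ , cos φ₂ sin φ₁ − sin φ₂ cos φ₁ cos Δλ' ) = 66.73°.
Final bearing = (66.73° + 180°) mod 360° = 246.73°.

final bearing 246.73°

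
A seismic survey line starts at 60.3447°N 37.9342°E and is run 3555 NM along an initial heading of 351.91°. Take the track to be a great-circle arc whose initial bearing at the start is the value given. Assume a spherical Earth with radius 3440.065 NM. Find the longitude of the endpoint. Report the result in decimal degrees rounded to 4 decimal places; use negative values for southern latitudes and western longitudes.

Angular distance δ = d/R = 3555 / 3440.065 = 1.033411 rad.
With φ₁ = 60.3447° = 1.053214 rad and θ = 351.91° = 6.141988 rad:
Destination latitude: φ₂ = arcsin( sin φ₁ cos δ + cos φ₁ sin δ cos θ ) = arcsin(0.865655) = 59.9575°.
For the longitude increment, Δλ = atan2( sin θ sin δ cos φ₁, cos δ − sin φ₁ sin φ₂ ) = atan2(-0.059815, -0.240377) = -166.0264°.
λ₂ = λ₁ + Δλ = -128.0922°.

longitude -128.0922°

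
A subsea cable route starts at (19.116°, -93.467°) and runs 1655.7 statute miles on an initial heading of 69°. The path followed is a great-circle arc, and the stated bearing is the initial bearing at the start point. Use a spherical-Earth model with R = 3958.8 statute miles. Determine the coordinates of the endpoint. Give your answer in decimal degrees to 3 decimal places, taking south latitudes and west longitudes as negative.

Central angle δ = d/R = 0.418233 rad.
Start latitude φ₁ = 0.333637 rad; initial bearing θ = 1.204277 rad.
Destination latitude: φ₂ = arcsin( sin φ₁ cos δ + cos φ₁ sin δ cos θ ) = arcsin(0.436779) = 25.899°.
Δλ = atan2( sin θ sin δ cos φ₁ , cos δ − sin φ₁ sin φ₂ ) = atan2(0.358262, 0.770771) = 0.435101 rad = 24.929°.
λ₂ = -93.467° + 24.929° = -68.538°.

latitude 25.899°, longitude -68.538°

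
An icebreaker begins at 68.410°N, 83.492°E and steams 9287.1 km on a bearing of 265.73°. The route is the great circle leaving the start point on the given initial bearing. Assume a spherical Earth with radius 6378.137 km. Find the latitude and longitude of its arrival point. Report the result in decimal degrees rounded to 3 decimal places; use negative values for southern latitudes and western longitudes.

The arc subtends δ = 9287.1/6378.137 = 1.456083 rad at the centre.
Start latitude φ₁ = 1.193980 rad; initial bearing θ = 4.637863 rad.
Destination latitude: φ₂ = arcsin( sin φ₁ cos δ + cos φ₁ sin δ cos θ ) = arcsin(0.079214) = 4.543°.
For the longitude increment, Δλ = atan2( sin θ sin δ cos φ₁, cos δ − sin φ₁ sin φ₂ ) = atan2(-0.364529, 0.040805) = -83.613°.
λ₂ = 83.492° + -83.613° = -0.121°.

latitude 4.543°, longitude -0.121°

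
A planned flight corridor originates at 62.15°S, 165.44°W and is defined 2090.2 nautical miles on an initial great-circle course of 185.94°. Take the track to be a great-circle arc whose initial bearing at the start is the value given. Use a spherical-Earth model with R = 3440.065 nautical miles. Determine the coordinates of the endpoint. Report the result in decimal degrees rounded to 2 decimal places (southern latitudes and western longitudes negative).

latitude -82.39°, longitude 41.06°

Central angle δ = d/R = 0.607605 rad.
Start latitude φ₁ = -1.084722 rad; initial bearing θ = 3.245265 rad.
Applying the spherical law of cosines for sides, sin φ₂ = sin φ₁ cos δ + cos φ₁ sin δ cos θ = -0.991192, so φ₂ = -82.39°.
Then Δλ = atan2(-0.027600, -0.055368) = -2.679159 rad, from sin θ sin δ cos φ₁ over cos δ − sin φ₁ sin φ₂.
λ₂ = -165.44° + -153.50° = -318.94°, normalized to (−180°, 180°] → 41.06°.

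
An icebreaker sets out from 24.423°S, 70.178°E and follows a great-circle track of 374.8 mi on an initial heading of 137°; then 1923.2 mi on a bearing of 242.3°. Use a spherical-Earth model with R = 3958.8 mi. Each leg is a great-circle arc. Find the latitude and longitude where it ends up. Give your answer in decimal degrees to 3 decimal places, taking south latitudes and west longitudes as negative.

Apply the spherical direct solution leg by leg, carrying full precision between legs.
Leg 1: from (-24.423°, 70.178°), δ = 374.8/3958.8 = 0.094675 rad, θ = 137° → φ = -28.331°, λ = 74.378°.
Leg 2: from (-28.331°, 74.378°), δ = 1923.2/3958.8 = 0.485804 rad, θ = 242.3° → φ = -37.641°, λ = 42.907°.

latitude -37.641°, longitude 42.907°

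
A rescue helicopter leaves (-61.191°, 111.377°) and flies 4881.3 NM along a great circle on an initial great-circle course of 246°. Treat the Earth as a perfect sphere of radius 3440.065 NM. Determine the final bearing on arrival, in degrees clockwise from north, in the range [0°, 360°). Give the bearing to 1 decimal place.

δ = 4881.3/3440.065 = 1.418956 rad (81.3002°).
Converting: φ₁ = -1.067984 rad, θ = 4.293510 rad.
Destination latitude: φ₂ = arcsin( sin φ₁ cos δ + cos φ₁ sin δ cos θ ) = arcsin(-0.326284) = -19.043°.
Δλ = atan2( sin θ sin δ cos φ₁ , cos δ − sin φ₁ sin φ₂ ) = atan2(-0.435164, -0.134643) = -1.870861 rad = -107.192°.
λ₂ = 111.377° + -107.192° = 4.185°.
The forward bearing on arrival equals the back-azimuth from the destination plus 180°.
Back-azimuth from P₂ (-19.0°, 4.2°) to P₁ (-61.2°, 111.4°), with Δλ' = λ₁ − λ₂ = 107.2°: atan2( sin Δλ' cos φ₁ , cos φ₂ sin φ₁ − sin φ₂ cos φ₁ cos Δλ' ) = 152.2°.
Final bearing = (152.2° + 180°) mod 360° = 332.2°.

final bearing 332.2°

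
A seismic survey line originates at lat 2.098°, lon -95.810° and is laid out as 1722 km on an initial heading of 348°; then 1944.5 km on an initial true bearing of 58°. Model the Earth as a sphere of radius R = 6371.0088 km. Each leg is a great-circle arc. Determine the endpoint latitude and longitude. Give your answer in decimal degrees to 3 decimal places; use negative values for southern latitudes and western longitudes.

Apply the spherical direct solution leg by leg, carrying full precision between legs.
Leg 1: from (2.098°, -95.810°), δ = 1722/6371.0088 = 0.270287 rad, θ = 348° → φ = 17.234°, λ = -99.142°.
Leg 2: from (17.234°, -99.142°), δ = 1944.5/6371.0088 = 0.305211 rad, θ = 58° → φ = 25.764°, λ = -82.705°.

latitude 25.764°, longitude -82.705°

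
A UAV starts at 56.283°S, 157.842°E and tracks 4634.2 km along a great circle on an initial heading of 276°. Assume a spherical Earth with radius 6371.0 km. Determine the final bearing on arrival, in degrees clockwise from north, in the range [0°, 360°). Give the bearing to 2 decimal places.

Central angle δ = d/R = 0.727390 rad.
Converting: φ₁ = -0.982324 rad, θ = 4.817109 rad.
Applying the spherical law of cosines for sides, sin φ₂ = sin φ₁ cos δ + cos φ₁ sin δ cos θ = -0.582693, so φ₂ = -35.640°.
Δλ = atan2( sin θ sin δ cos φ₁ , cos δ − sin φ₁ sin φ₂ ) = atan2(-0.367071, 0.262234) = -0.950473 rad = -54.458°.
Hence λ₂ = 157.842° + -54.458° = 103.384°.
The forward bearing on arrival equals the back-azimuth from the destination plus 180°.
Back-azimuth from P₂ (-35.64°, 103.38°) to P₁ (-56.28°, 157.84°), with Δλ' = λ₁ − λ₂ = 54.46°: atan2( sin Δλ' cos φ₁ , cos φ₂ sin φ₁ − sin φ₂ cos φ₁ cos Δλ' ) = 137.21°.
Final bearing = (137.21° + 180°) mod 360° = 317.21°.

final bearing 317.21°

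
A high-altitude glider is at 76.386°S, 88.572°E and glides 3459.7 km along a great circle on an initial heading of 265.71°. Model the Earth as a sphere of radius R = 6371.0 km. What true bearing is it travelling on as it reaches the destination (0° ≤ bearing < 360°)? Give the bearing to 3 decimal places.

final bearing 334.274°

Angular distance δ = d/R = 3459.7 / 6371 = 0.543039 rad.
With φ₁ = -76.386° = -1.333187 rad and θ = 265.71° = 4.637514 rad:
sin φ₂ = sin φ₁ cos δ + cos φ₁ sin δ cos θ = (-0.971904)(0.856142) + (0.235380)(0.516740)(-0.074805) = -0.841186
φ₂ = asin(-0.841186) = -0.999473 rad = -57.266°.
For the longitude increment, Δλ = atan2( sin θ sin δ cos φ₁, cos δ − sin φ₁ sin φ₂ ) = atan2(-0.121289, 0.038590) = -72.351°.
λ₂ = 88.572° + -72.351° = 16.221°.
The forward bearing on arrival equals the back-azimuth from the destination plus 180°.
Back-azimuth from P₂ (-57.266°, 16.221°) to P₁ (-76.386°, 88.572°), with Δλ' = λ₁ − λ₂ = 72.351°: atan2( sin Δλ' cos φ₁ , cos φ₂ sin φ₁ − sin φ₂ cos φ₁ cos Δλ' ) = 154.274°.
Final bearing = (154.274° + 180°) mod 360° = 334.274°.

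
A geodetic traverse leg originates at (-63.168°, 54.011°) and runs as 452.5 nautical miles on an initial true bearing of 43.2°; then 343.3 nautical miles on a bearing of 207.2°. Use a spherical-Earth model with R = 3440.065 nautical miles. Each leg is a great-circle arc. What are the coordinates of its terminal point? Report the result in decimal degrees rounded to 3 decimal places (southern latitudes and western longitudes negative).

Apply the spherical direct solution leg by leg, carrying full precision between legs.
Leg 1: from (-63.168°, 54.011°), δ = 452.5/3440.065 = 0.131538 rad, θ = 43.2° → φ = -57.296°, λ = 63.576°.
Leg 2: from (-57.296°, 63.576°), δ = 343.3/3440.065 = 0.099795 rad, θ = 207.2° → φ = -62.271°, λ = 57.960°.

latitude -62.271°, longitude 57.960°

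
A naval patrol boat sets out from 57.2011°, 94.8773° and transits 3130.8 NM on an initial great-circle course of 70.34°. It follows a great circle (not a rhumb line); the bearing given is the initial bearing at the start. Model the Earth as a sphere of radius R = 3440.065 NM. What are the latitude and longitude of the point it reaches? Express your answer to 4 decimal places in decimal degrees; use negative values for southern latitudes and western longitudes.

latitude 41.2793°, longitude 176.5277°

The arc subtends δ = 3130.8/3440.065 = 0.910099 rad at the centre.
Converting: φ₁ = 0.998348 rad, θ = 1.227665 rad.
Applying the spherical law of cosines for sides, sin φ₂ = sin φ₁ cos δ + cos φ₁ sin δ cos θ = 0.659730, so φ₂ = 41.2793°.
For the longitude increment, Δλ = atan2( sin θ sin δ cos φ₁, cos δ − sin φ₁ sin φ₂ ) = atan2(0.402768, 0.059114) = 81.6504°.
λ₂ = λ₁ + Δλ = 176.5277°.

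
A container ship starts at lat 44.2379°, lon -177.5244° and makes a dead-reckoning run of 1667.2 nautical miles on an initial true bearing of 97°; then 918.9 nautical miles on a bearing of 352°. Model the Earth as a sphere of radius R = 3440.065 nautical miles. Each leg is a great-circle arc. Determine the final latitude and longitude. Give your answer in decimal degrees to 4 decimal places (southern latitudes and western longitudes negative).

latitude 50.3292°, longitude -146.3523°

Apply the spherical direct solution leg by leg, carrying full precision between legs.
Leg 1: from (44.2379°, -177.5244°), δ = 1667.2/3440.065 = 0.484642 rad, θ = 97° → φ = 35.2133°, λ = -143.0534°.
Leg 2: from (35.2133°, -143.0534°), δ = 918.9/3440.065 = 0.267117 rad, θ = 352° → φ = 50.3292°, λ = -146.3523°.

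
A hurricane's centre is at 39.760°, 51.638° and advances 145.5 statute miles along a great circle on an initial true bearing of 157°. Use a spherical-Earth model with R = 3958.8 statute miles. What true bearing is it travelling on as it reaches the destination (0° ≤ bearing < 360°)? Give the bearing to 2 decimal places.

final bearing 157.65°

Central angle δ = d/R = 0.036754 rad.
With φ₁ = 39.760° = 0.693943 rad and θ = 157° = 2.740167 rad:
sin φ₂ = sin φ₁ cos δ + cos φ₁ sin δ cos θ = (0.639573)(0.999325) + (0.768730)(0.036745)(-0.920505) = 0.613140
φ₂ = asin(0.613140) = 0.660029 rad = 37.817°.
For the longitude increment, Δλ = atan2( sin θ sin δ cos φ₁, cos δ − sin φ₁ sin φ₂ ) = atan2(0.011037, 0.607177) = 1.041°.
Hence λ₂ = 51.638° + 1.041° = 52.679°.
The forward bearing on arrival equals the back-azimuth from the destination plus 180°.
Back-azimuth from P₂ (37.82°, 52.68°) to P₁ (39.76°, 51.64°), with Δλ' = λ₁ − λ₂ = -1.04°: atan2( sin Δλ' cos φ₁ , cos φ₂ sin φ₁ − sin φ₂ cos φ₁ cos Δλ' ) = 337.65°.
Final bearing = (337.65° + 180°) mod 360° = 157.65°.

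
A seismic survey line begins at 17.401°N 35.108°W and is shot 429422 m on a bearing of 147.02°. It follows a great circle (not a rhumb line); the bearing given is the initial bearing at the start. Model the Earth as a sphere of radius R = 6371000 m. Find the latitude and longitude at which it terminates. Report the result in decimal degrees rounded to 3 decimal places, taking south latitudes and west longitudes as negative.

δ = 429422/6371000 = 0.067403 rad (3.8619°).
Converting: φ₁ = 0.303705 rad, θ = 2.565983 rad.
Destination latitude: φ₂ = arcsin( sin φ₁ cos δ + cos φ₁ sin δ cos θ ) = arcsin(0.244465) = 14.150°.
For the longitude increment, Δλ = atan2( sin θ sin δ cos φ₁, cos δ − sin φ₁ sin φ₂ ) = atan2(0.034985, 0.924620) = 2.167°.
λ₂ = λ₁ + Δλ = -32.941°.

latitude 14.150°, longitude -32.941°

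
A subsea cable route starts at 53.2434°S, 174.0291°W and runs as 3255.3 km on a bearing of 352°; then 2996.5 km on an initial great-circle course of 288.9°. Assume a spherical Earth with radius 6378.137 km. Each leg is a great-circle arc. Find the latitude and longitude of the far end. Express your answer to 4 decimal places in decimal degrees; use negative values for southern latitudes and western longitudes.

Apply the spherical direct solution leg by leg, carrying full precision between legs.
Leg 1: from (-53.2434°, -174.0291°), δ = 3255.3/6378.137 = 0.510384 rad, θ = 352° → φ = -24.1791°, λ = -178.3031°.
Leg 2: from (-24.1791°, -178.3031°), δ = 2996.5/6378.137 = 0.469808 rad, θ = 288.9° → φ = -13.3816°, λ = 155.5764°.

latitude -13.3816°, longitude 155.5764°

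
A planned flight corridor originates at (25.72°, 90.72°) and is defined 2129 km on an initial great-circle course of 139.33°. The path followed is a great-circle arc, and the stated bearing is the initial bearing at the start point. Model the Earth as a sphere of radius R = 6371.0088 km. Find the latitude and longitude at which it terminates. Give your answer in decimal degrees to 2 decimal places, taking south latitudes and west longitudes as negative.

Angular distance δ = d/R = 2129 / 6371.0088 = 0.334170 rad.
With φ₁ = 25.72° = 0.448899 rad and θ = 139.33° = 2.431767 rad:
Destination latitude: φ₂ = arcsin( sin φ₁ cos δ + cos φ₁ sin δ cos θ ) = arcsin(0.185845) = 10.71°.
Δλ = atan2( sin θ sin δ cos φ₁ , cos δ − sin φ₁ sin φ₂ ) = atan2(0.192571, 0.864031) = 0.219291 rad = 12.56°.
λ₂ = 90.72° + 12.56° = 103.28°.

latitude 10.71°, longitude 103.28°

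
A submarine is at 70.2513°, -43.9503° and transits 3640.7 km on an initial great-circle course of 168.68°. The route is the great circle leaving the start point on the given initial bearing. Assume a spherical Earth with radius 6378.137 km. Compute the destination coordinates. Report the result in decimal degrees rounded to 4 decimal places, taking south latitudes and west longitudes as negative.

Central angle δ = d/R = 0.570809 rad.
Converting: φ₁ = 1.226116 rad, θ = 2.944021 rad.
sin φ₂ = sin φ₁ cos δ + cos φ₁ sin δ cos θ = (0.941184)(0.841464) + (0.337895)(0.540313)(-0.980546) = 0.612954
φ₂ = asin(0.612954) = 0.659794 rad = 37.8034°.
For the longitude increment, Δλ = atan2( sin θ sin δ cos φ₁, cos δ − sin φ₁ sin φ₂ ) = atan2(0.035836, 0.264561) = 7.7141°.
Hence λ₂ = -43.9503° + 7.7141° = -36.2362°.

latitude 37.8034°, longitude -36.2362°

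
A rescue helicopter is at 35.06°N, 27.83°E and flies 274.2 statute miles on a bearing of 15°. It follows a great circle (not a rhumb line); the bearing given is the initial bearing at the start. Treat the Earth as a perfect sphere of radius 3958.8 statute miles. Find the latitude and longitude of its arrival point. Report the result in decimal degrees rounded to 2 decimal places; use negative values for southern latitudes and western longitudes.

δ = 274.2/3958.8 = 0.069263 rad (3.9685°).
With φ₁ = 35.06° = 0.611912 rad and θ = 15° = 0.261799 rad:
Destination latitude: φ₂ = arcsin( sin φ₁ cos δ + cos φ₁ sin δ cos θ ) = arcsin(0.627777) = 38.89°.
Δλ = atan2( sin θ sin δ cos φ₁ , cos δ − sin φ₁ sin φ₂ ) = atan2(0.014662, 0.636986) = 0.023014 rad = 1.32°.
Hence λ₂ = 27.83° + 1.32° = 29.15°.

latitude 38.89°, longitude 29.15°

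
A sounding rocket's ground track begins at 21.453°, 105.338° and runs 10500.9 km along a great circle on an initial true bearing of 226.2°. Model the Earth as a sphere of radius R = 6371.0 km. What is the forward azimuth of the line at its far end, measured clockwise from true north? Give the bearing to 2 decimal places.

Angular distance δ = d/R = 10500.9 / 6371 = 1.648234 rad.
Start latitude φ₁ = 0.374425 rad; initial bearing θ = 3.947935 rad.
Applying the spherical law of cosines for sides, sin φ₂ = sin φ₁ cos δ + cos φ₁ sin δ cos θ = -0.670553, so φ₂ = -42.110°.
For the longitude increment, Δλ = atan2( sin θ sin δ cos φ₁, cos δ − sin φ₁ sin φ₂ ) = atan2(-0.669742, 0.167886) = -75.927°.
Hence λ₂ = 105.338° + -75.927° = 29.411°.
The forward bearing on arrival equals the back-azimuth from the destination plus 180°.
Back-azimuth from P₂ (-42.11°, 29.41°) to P₁ (21.45°, 105.34°), with Δλ' = λ₁ − λ₂ = 75.93°: atan2( sin Δλ' cos φ₁ , cos φ₂ sin φ₁ − sin φ₂ cos φ₁ cos Δλ' ) = 64.89°.
Final bearing = (64.89° + 180°) mod 360° = 244.89°.

final bearing 244.89°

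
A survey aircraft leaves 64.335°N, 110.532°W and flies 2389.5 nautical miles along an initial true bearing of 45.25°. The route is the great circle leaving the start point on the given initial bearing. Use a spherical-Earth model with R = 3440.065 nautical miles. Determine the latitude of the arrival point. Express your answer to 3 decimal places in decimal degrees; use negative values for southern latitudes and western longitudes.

latitude 62.583°

Central angle δ = d/R = 0.694609 rad.
Start latitude φ₁ = 1.122858 rad; initial bearing θ = 0.789761 rad.
sin φ₂ = sin φ₁ cos δ + cos φ₁ sin δ cos θ = (0.901342)(0.768304) + (0.433109)(0.640085)(0.704015) = 0.887676
φ₂ = asin(0.887676) = 1.092273 rad = 62.583°.
Then Δλ = atan2(0.196882, -0.031795) = 1.730908 rad, from sin θ sin δ cos φ₁ over cos δ − sin φ₁ sin φ₂.
λ₂ = λ₁ + Δλ = -11.358°.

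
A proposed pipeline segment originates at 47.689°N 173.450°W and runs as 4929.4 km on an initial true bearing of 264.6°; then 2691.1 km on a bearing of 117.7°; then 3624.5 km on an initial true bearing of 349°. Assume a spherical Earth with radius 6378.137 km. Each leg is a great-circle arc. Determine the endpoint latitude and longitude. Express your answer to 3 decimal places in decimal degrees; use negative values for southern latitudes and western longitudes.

Apply the spherical direct solution leg by leg, carrying full precision between legs.
Leg 1: from (47.689°, -173.450°), δ = 4929.4/6378.137 = 0.772859 rad, θ = 264.6° → φ = 29.025°, λ = 133.902°.
Leg 2: from (29.025°, 133.902°), δ = 2691.1/6378.137 = 0.421926 rad, θ = 117.7° → φ = 16.033°, λ = 156.066°.
Leg 3: from (16.033°, 156.066°), δ = 3624.5/6378.137 = 0.568269 rad, θ = 349° → φ = 47.776°, λ = 147.277°.

latitude 47.776°, longitude 147.277°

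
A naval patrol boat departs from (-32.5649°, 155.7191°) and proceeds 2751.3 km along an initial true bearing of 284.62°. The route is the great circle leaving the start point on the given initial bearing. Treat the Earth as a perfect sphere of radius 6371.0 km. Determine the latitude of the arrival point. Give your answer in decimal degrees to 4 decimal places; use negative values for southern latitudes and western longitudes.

latitude -23.5659°

Angular distance δ = d/R = 2751.3 / 6371 = 0.431847 rad.
Converting: φ₁ = -0.568365 rad, θ = 4.967556 rad.
sin φ₂ = sin φ₁ cos δ + cos φ₁ sin δ cos θ = (-0.538255)(0.908194) + (0.842782)(0.418549)(0.252407) = -0.399804
φ₂ = asin(-0.399804) = -0.411303 rad = -23.5659°.
For the longitude increment, Δλ = atan2( sin θ sin δ cos φ₁, cos δ − sin φ₁ sin φ₂ ) = atan2(-0.341324, 0.692998) = -26.2218°.
λ₂ = λ₁ + Δλ = 129.4973°.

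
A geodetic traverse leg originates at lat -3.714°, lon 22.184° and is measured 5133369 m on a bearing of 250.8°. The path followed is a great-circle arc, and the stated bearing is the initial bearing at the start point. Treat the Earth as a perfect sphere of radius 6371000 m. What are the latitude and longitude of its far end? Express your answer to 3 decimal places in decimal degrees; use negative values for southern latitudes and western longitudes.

latitude -16.355°, longitude -23.047°

δ = 5133369/6371000 = 0.805740 rad (46.1655°).
With φ₁ = -3.714° = -0.064822 rad and θ = 250.8° = 4.377286 rad:
Destination latitude: φ₂ = arcsin( sin φ₁ cos δ + cos φ₁ sin δ cos θ ) = arcsin(-0.281590) = -16.355°.
For the longitude increment, Δλ = atan2( sin θ sin δ cos φ₁, cos δ − sin φ₁ sin φ₂ ) = atan2(-0.679789, 0.674337) = -45.231°.
Hence λ₂ = 22.184° + -45.231° = -23.047°.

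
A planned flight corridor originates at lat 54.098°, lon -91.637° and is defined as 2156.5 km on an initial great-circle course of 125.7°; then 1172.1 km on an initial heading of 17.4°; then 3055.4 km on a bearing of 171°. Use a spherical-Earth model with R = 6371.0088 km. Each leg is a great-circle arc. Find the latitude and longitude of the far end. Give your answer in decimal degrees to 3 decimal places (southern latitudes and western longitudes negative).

latitude 23.286°, longitude -61.398°

Apply the spherical direct solution leg by leg, carrying full precision between legs.
Leg 1: from (54.098°, -91.637°), δ = 2156.5/6371.0088 = 0.338486 rad, θ = 125.7° → φ = 40.574°, λ = -70.842°.
Leg 2: from (40.574°, -70.842°), δ = 1172.1/6371.0088 = 0.183974 rad, θ = 17.4° → φ = 50.538°, λ = -65.905°.
Leg 3: from (50.538°, -65.905°), δ = 3055.4/6371.0088 = 0.479579 rad, θ = 171° → φ = 23.286°, λ = -61.398°.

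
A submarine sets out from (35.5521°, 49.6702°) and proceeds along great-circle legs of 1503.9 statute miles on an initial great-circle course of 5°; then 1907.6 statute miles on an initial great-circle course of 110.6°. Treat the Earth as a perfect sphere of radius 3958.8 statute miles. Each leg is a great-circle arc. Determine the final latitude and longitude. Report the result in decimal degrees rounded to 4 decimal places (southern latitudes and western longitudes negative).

latitude 41.0326°, longitude 88.1950°

Apply the spherical direct solution leg by leg, carrying full precision between legs.
Leg 1: from (35.5521°, 49.6702°), δ = 1503.9/3958.8 = 0.379888 rad, θ = 5° → φ = 57.1965°, λ = 53.0902°.
Leg 2: from (57.1965°, 53.0902°), δ = 1907.6/3958.8 = 0.481863 rad, θ = 110.6° → φ = 41.0326°, λ = 88.1950°.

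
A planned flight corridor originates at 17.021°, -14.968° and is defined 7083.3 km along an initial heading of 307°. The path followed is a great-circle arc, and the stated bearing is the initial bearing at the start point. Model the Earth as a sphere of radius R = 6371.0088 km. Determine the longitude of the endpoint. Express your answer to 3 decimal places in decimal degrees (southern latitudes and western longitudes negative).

longitude -84.607°

δ = 7083.3/6371.0088 = 1.111802 rad (63.7016°).
Start latitude φ₁ = 0.297072 rad; initial bearing θ = 5.358161 rad.
sin φ₂ = sin φ₁ cos δ + cos φ₁ sin δ cos θ = (0.292722)(0.443047) + (0.956198)(0.896498)(0.601815) = 0.645583
φ₂ = asin(0.645583) = 0.701787 rad = 40.209°.
Then Δλ = atan2(-0.684614, 0.254070) = -1.215436 rad, from sin θ sin δ cos φ₁ over cos δ − sin φ₁ sin φ₂.
λ₂ = -14.968° + -69.639° = -84.607°.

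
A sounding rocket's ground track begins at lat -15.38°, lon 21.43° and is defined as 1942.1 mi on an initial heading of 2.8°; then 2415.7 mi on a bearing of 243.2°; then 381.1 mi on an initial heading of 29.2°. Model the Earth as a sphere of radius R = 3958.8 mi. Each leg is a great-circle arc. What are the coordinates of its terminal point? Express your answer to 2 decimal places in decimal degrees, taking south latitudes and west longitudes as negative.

latitude 0.69°, longitude -5.38°

Apply the spherical direct solution leg by leg, carrying full precision between legs.
Leg 1: from (-15.38°, 21.43°), δ = 1942.1/3958.8 = 0.490578 rad, θ = 2.8° → φ = 12.70°, λ = 22.78°.
Leg 2: from (12.70°, 22.78°), δ = 2415.7/3958.8 = 0.610210 rad, θ = 243.2° → φ = -4.13°, λ = -8.07°.
Leg 3: from (-4.13°, -8.07°), δ = 381.1/3958.8 = 0.096267 rad, θ = 29.2° → φ = 0.69°, λ = -5.38°.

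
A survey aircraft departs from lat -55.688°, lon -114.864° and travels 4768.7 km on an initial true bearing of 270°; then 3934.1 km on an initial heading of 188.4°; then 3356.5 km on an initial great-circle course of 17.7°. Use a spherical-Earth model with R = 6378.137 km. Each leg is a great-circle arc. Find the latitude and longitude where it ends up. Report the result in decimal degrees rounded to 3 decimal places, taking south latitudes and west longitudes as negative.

Apply the spherical direct solution leg by leg, carrying full precision between legs.
Leg 1: from (-55.688°, -114.864°), δ = 4768.7/6378.137 = 0.747663 rad, θ = 270° → φ = -37.277°, λ = -173.567°.
Leg 2: from (-37.277°, -173.567°), δ = 3934.1/6378.137 = 0.616810 rad, θ = 188.4° → φ = -71.695°, λ = 170.826°.
Leg 3: from (-71.695°, 170.826°), δ = 3356.5/6378.137 = 0.526251 rad, θ = 17.7° → φ = -42.117°, λ = -177.294°.

latitude -42.117°, longitude -177.294°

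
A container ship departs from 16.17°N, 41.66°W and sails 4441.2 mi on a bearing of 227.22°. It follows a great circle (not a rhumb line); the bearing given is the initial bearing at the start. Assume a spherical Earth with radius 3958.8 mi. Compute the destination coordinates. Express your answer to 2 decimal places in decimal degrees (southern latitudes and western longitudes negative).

latitude -27.83°, longitude -90.05°

δ = 4441.2/3958.8 = 1.121855 rad (64.2776°).
Converting: φ₁ = 0.282220 rad, θ = 3.965737 rad.
Destination latitude: φ₂ = arcsin( sin φ₁ cos δ + cos φ₁ sin δ cos θ ) = arcsin(-0.466809) = -27.83°.
For the longitude increment, Δλ = atan2( sin θ sin δ cos φ₁, cos δ − sin φ₁ sin φ₂ ) = atan2(-0.635077, 0.564013) = -48.39°.
Hence λ₂ = -41.66° + -48.39° = -90.05°.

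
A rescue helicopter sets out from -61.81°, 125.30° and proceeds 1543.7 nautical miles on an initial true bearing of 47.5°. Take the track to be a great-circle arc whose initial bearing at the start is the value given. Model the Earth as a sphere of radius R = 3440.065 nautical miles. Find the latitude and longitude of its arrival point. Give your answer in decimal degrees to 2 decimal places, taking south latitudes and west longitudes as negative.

The arc subtends δ = 1543.7/3440.065 = 0.448742 rad at the centre.
Start latitude φ₁ = -1.078788 rad; initial bearing θ = 0.829031 rad.
Destination latitude: φ₂ = arcsin( sin φ₁ cos δ + cos φ₁ sin δ cos θ ) = arcsin(-0.655667) = -40.97°.
For the longitude increment, Δλ = atan2( sin θ sin δ cos φ₁, cos δ − sin φ₁ sin φ₂ ) = atan2(0.151098, 0.323098) = 25.06°.
λ₂ = λ₁ + Δλ = 150.36°.

latitude -40.97°, longitude 150.36°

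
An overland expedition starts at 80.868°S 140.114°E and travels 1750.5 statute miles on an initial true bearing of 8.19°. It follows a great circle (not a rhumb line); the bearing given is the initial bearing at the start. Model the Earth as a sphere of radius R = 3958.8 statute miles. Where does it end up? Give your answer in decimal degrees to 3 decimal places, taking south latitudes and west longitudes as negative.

The arc subtends δ = 1750.5/3958.8 = 0.442179 rad at the centre.
Start latitude φ₁ = -1.411413 rad; initial bearing θ = 0.142942 rad.
Applying the spherical law of cosines for sides, sin φ₂ = sin φ₁ cos δ + cos φ₁ sin δ cos θ = -0.825145, so φ₂ = -55.603°.
For the longitude increment, Δλ = atan2( sin θ sin δ cos φ₁, cos δ − sin φ₁ sin φ₂ ) = atan2(0.009675, 0.089135) = 6.195°.
λ₂ = λ₁ + Δλ = 146.309°.

latitude -55.603°, longitude 146.309°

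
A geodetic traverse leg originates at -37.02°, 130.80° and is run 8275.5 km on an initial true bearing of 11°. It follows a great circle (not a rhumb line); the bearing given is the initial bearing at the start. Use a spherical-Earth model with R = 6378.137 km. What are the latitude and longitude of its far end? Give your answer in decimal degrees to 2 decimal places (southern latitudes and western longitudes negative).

latitude 36.31°, longitude 143.98°

Central angle δ = d/R = 1.297479 rad.
With φ₁ = -37.02° = -0.646121 rad and θ = 11° = 0.191986 rad:
Applying the spherical law of cosines for sides, sin φ₂ = sin φ₁ cos δ + cos φ₁ sin δ cos θ = 0.592142, so φ₂ = 36.31°.
For the longitude increment, Δλ = atan2( sin θ sin δ cos φ₁, cos δ − sin φ₁ sin φ₂ ) = atan2(0.146692, 0.626452) = 13.18°.
Hence λ₂ = 130.80° + 13.18° = 143.98°.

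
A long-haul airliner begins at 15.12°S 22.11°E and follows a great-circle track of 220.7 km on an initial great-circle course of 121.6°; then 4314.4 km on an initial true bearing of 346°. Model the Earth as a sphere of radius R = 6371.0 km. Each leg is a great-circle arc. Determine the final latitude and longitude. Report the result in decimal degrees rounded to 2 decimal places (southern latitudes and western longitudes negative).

Apply the spherical direct solution leg by leg, carrying full precision between legs.
Leg 1: from (-15.12°, 22.11°), δ = 220.7/6371 = 0.034641 rad, θ = 121.6° → φ = -16.15°, λ = 23.87°.
Leg 2: from (-16.15°, 23.87°), δ = 4314.4/6371 = 0.677194 rad, θ = 346° → φ = 21.54°, λ = 14.49°.

latitude 21.54°, longitude 14.49°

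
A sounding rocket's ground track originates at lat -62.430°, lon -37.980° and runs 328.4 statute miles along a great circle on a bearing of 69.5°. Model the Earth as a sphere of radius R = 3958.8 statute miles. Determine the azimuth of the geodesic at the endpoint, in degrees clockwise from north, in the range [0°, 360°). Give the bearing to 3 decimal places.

final bearing 61.541°

δ = 328.4/3958.8 = 0.082954 rad (4.7529°).
With φ₁ = -62.430° = -1.089609 rad and θ = 69.5° = 1.213004 rad:
Destination latitude: φ₂ = arcsin( sin φ₁ cos δ + cos φ₁ sin δ cos θ ) = arcsin(-0.869967) = -60.455°.
Then Δλ = atan2(0.035921, 0.225382) = 0.158050 rad, from sin θ sin δ cos φ₁ over cos δ − sin φ₁ sin φ₂.
Hence λ₂ = -37.980° + 9.056° = -28.924°.
The forward bearing on arrival equals the back-azimuth from the destination plus 180°.
Back-azimuth from P₂ (-60.455°, -28.924°) to P₁ (-62.430°, -37.980°), with Δλ' = λ₁ − λ₂ = -9.056°: atan2( sin Δλ' cos φ₁ , cos φ₂ sin φ₁ − sin φ₂ cos φ₁ cos Δλ' ) = 241.541°.
Final bearing = (241.541° + 180°) mod 360° = 61.541°.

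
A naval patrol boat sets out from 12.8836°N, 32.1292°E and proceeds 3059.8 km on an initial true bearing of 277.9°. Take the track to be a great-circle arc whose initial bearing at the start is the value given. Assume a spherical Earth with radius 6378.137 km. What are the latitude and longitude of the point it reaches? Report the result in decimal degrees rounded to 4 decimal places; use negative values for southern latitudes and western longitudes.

latitude 15.0488°, longitude 3.8742°

Central angle δ = d/R = 0.479733 rad.
Converting: φ₁ = 0.224861 rad, θ = 4.850270 rad.
Applying the spherical law of cosines for sides, sin φ₂ = sin φ₁ cos δ + cos φ₁ sin δ cos θ = 0.259641, so φ₂ = 15.0488°.
For the longitude increment, Δλ = atan2( sin θ sin δ cos φ₁, cos δ − sin φ₁ sin φ₂ ) = atan2(-0.445653, 0.829226) = -28.2550°.
λ₂ = λ₁ + Δλ = 3.8742°.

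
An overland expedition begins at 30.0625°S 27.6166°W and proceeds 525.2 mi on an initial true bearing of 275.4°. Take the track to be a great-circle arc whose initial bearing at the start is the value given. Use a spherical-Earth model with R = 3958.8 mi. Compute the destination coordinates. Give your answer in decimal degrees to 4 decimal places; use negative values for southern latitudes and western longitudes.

The arc subtends δ = 525.2/3958.8 = 0.132666 rad at the centre.
With φ₁ = -30.0625° = -0.524690 rad and θ = 275.4° = 4.806637 rad:
Applying the spherical law of cosines for sides, sin φ₂ = sin φ₁ cos δ + cos φ₁ sin δ cos θ = -0.485769, so φ₂ = -29.0628°.
Δλ = atan2( sin θ sin δ cos φ₁ , cos δ − sin φ₁ sin φ₂ ) = atan2(-0.113976, 0.747870) = -0.151237 rad = -8.6652°.
λ₂ = λ₁ + Δλ = -36.2818°.

latitude -29.0628°, longitude -36.2818°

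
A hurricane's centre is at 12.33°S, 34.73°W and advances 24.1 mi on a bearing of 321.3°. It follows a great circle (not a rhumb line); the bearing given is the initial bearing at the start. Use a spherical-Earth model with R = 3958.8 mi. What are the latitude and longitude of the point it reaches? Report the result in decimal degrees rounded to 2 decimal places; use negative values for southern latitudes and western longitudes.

latitude -12.06°, longitude -34.95°

Angular distance δ = d/R = 24.1 / 3958.8 = 0.006088 rad.
Start latitude φ₁ = -0.215199 rad; initial bearing θ = 5.607743 rad.
sin φ₂ = sin φ₁ cos δ + cos φ₁ sin δ cos θ = (-0.213542)(0.999981) + (0.976934)(0.006088)(0.780430) = -0.208897
φ₂ = asin(-0.208897) = -0.210446 rad = -12.06°.
Then Δλ = atan2(-0.003718, 0.955373) = -0.003892 rad, from sin θ sin δ cos φ₁ over cos δ − sin φ₁ sin φ₂.
Hence λ₂ = -34.73° + -0.22° = -34.95°.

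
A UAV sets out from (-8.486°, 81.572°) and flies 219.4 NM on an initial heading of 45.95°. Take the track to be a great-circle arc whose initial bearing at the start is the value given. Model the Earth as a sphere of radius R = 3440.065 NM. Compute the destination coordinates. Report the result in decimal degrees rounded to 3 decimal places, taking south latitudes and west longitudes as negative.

The arc subtends δ = 219.4/3440.065 = 0.063778 rad at the centre.
Start latitude φ₁ = -0.148109 rad; initial bearing θ = 0.801979 rad.
Destination latitude: φ₂ = arcsin( sin φ₁ cos δ + cos φ₁ sin δ cos θ ) = arcsin(-0.103439) = -5.937°.
For the longitude increment, Δλ = atan2( sin θ sin δ cos φ₁, cos δ − sin φ₁ sin φ₂ ) = atan2(0.045307, 0.982703) = 2.640°.
Hence λ₂ = 81.572° + 2.640° = 84.212°.

latitude -5.937°, longitude 84.212°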